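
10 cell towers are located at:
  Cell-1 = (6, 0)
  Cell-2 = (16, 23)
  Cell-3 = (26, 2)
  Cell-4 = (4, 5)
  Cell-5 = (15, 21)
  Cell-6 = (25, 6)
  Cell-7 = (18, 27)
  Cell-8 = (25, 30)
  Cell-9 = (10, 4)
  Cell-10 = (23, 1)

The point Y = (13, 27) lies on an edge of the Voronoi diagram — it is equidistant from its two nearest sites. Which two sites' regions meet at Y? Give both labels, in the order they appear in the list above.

Squared distances from Y to each site:
d²(Y, Cell-1) = (13−6)² + (27−0)² = 49 + 729 = 778
d²(Y, Cell-2) = (13−16)² + (27−23)² = 9 + 16 = 25
d²(Y, Cell-3) = (13−26)² + (27−2)² = 169 + 625 = 794
d²(Y, Cell-4) = (13−4)² + (27−5)² = 81 + 484 = 565
d²(Y, Cell-5) = (13−15)² + (27−21)² = 4 + 36 = 40
d²(Y, Cell-6) = (13−25)² + (27−6)² = 144 + 441 = 585
d²(Y, Cell-7) = (13−18)² + (27−27)² = 25 + 0 = 25
d²(Y, Cell-8) = (13−25)² + (27−30)² = 144 + 9 = 153
d²(Y, Cell-9) = (13−10)² + (27−4)² = 9 + 529 = 538
d²(Y, Cell-10) = (13−23)² + (27−1)² = 100 + 676 = 776
Y is equidistant from Cell-2 and Cell-7 (both at squared distance 25), and every other site is strictly farther — so Y lies on the Cell-2–Cell-7 Voronoi edge.

Cell-2 and Cell-7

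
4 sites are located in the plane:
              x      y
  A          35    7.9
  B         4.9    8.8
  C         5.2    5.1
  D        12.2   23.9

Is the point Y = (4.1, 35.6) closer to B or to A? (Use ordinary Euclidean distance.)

B

Compare squared distances:
|YB|² = (4.1−4.9)² + (35.6−8.8)² = 0.64 + 718.24 = 718.88
|YA|² = (4.1−35)² + (35.6−7.9)² = 954.81 + 767.29 = 1722.1
718.88 < 1722.1, so B is closer.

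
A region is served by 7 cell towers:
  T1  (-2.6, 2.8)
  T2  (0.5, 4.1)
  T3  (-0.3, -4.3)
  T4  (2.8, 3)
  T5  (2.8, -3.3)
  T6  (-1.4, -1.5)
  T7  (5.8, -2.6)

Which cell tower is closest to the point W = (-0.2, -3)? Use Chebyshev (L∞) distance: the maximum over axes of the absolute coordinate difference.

T3

d(W,T1) = max(2.4, 5.8) = 5.8
d(W,T2) = max(0.7, 7.1) = 7.1
d(W,T3) = max(0.1, 1.3) = 1.3
d(W,T4) = max(3, 6) = 6
d(W,T5) = max(3, 0.3) = 3
d(W,T6) = max(1.2, 1.5) = 1.5
d(W,T7) = max(6, 0.4) = 6
The smallest is to T3, so W lies in the Voronoi region of T3.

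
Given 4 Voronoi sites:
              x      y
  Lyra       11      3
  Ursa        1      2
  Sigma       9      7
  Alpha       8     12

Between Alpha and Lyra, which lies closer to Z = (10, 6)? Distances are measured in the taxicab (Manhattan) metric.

Lyra

d(Z, Alpha) = |10−8| + |6−12| = 2 + 6 = 8
d(Z, Lyra) = |10−11| + |6−3| = 1 + 3 = 4
8 > 4, so Lyra is closer.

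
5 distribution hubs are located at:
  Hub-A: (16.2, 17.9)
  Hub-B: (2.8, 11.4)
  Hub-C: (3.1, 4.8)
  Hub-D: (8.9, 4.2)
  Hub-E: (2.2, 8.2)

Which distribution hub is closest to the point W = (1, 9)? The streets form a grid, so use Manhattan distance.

Hub-E

d(W, Hub-A) = |1−16.2| + |9−17.9| = 15.2 + 8.9 = 24.1
d(W, Hub-B) = |1−2.8| + |9−11.4| = 1.8 + 2.4 = 4.2
d(W, Hub-C) = |1−3.1| + |9−4.8| = 2.1 + 4.2 = 6.3
d(W, Hub-D) = |1−8.9| + |9−4.2| = 7.9 + 4.8 = 12.7
d(W, Hub-E) = |1−2.2| + |9−8.2| = 1.2 + 0.8 = 2
Minimum is at Hub-E.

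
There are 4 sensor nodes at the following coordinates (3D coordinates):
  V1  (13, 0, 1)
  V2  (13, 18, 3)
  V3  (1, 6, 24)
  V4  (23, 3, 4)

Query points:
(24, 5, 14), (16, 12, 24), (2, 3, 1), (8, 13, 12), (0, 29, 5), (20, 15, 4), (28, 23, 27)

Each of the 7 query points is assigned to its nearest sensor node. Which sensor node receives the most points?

V2

(24, 5, 14) — d² to each: V1:315, V2:411, V3:630, V4:105 → nearest is V4
(16, 12, 24) — d² to each: V1:682, V2:486, V3:261, V4:530 → nearest is V3
(2, 3, 1) — d² to each: V1:130, V2:350, V3:539, V4:450 → nearest is V1
(8, 13, 12) — d² to each: V1:315, V2:131, V3:242, V4:389 → nearest is V2
(0, 29, 5) — d² to each: V1:1026, V2:294, V3:891, V4:1206 → nearest is V2
(20, 15, 4) — d² to each: V1:283, V2:59, V3:842, V4:153 → nearest is V2
(28, 23, 27) — d² to each: V1:1430, V2:826, V3:1027, V4:954 → nearest is V2
Tally — V1:1, V2:4, V3:1, V4:1. V2 captures the most (4).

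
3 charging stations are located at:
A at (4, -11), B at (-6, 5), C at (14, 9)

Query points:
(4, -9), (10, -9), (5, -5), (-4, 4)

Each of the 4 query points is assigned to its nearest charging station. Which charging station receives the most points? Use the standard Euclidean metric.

(4, -9) — d² to each: A:4, B:296, C:424 → nearest is A
(10, -9) — d² to each: A:40, B:452, C:340 → nearest is A
(5, -5) — d² to each: A:37, B:221, C:277 → nearest is A
(-4, 4) — d² to each: A:289, B:5, C:349 → nearest is B
Tally — A:3, B:1. A captures the most (3).

A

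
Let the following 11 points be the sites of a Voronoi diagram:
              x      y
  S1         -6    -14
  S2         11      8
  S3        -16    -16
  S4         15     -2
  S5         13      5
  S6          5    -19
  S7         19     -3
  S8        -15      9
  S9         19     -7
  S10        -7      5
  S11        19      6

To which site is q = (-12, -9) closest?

S1

Squared Euclidean distances:
|qS1|² = 36 + 25 = 61
|qS2|² = 529 + 289 = 818
|qS3|² = 16 + 49 = 65
|qS4|² = 729 + 49 = 778
|qS5|² = 625 + 196 = 821
|qS6|² = 289 + 100 = 389
|qS7|² = 961 + 36 = 997
|qS8|² = 9 + 324 = 333
|qS9|² = 961 + 4 = 965
d²(q, S10) = 25 + 196 = 221
d²(q, S11) = 961 + 225 = 1186
The smallest is to S1, so q lies in the Voronoi region of S1.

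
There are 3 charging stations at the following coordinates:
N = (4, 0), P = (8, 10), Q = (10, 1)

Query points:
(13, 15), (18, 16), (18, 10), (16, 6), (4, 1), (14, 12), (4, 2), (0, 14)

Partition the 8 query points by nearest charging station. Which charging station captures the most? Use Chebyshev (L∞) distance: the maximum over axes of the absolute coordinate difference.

(13, 15) — d to each: N:15, P:5, Q:14 → nearest is P
(18, 16) — d to each: N:16, P:10, Q:15 → nearest is P
(18, 10) — d to each: N:14, P:10, Q:9 → nearest is Q
(16, 6) — d to each: N:12, P:8, Q:6 → nearest is Q
(4, 1) — d to each: N:1, P:9, Q:6 → nearest is N
(14, 12) — d to each: N:12, P:6, Q:11 → nearest is P
(4, 2) — d to each: N:2, P:8, Q:6 → nearest is N
(0, 14) — d to each: N:14, P:8, Q:13 → nearest is P
Tally — N:2, P:4, Q:2. P captures the most (4).

P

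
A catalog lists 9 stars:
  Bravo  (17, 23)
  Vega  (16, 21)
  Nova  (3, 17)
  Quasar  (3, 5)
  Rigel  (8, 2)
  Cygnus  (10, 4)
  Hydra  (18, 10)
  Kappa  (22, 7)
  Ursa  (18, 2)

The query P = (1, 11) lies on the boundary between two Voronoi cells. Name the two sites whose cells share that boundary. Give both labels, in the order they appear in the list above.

Squared distances from P to each site:
d²(P, Bravo) = (1−17)² + (11−23)² = 256 + 144 = 400
d²(P, Vega) = (1−16)² + (11−21)² = 225 + 100 = 325
d²(P, Nova) = (1−3)² + (11−17)² = 4 + 36 = 40
d²(P, Quasar) = (1−3)² + (11−5)² = 4 + 36 = 40
d²(P, Rigel) = (1−8)² + (11−2)² = 49 + 81 = 130
d²(P, Cygnus) = (1−10)² + (11−4)² = 81 + 49 = 130
d²(P, Hydra) = (1−18)² + (11−10)² = 289 + 1 = 290
d²(P, Kappa) = (1−22)² + (11−7)² = 441 + 16 = 457
d²(P, Ursa) = (1−18)² + (11−2)² = 289 + 81 = 370
P is equidistant from Nova and Quasar (both at squared distance 40), and every other site is strictly farther — so P lies on the Nova–Quasar Voronoi edge.

Nova and Quasar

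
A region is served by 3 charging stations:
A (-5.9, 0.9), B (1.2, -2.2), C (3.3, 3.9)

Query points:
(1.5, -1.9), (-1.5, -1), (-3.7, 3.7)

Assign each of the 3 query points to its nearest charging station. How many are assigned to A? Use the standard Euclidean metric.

(1.5, -1.9) — d² to each: A:62.6, B:0.18, C:36.88 → nearest is B
(-1.5, -1) — d² to each: A:22.97, B:8.73, C:47.05 → nearest is B
(-3.7, 3.7) — d² to each: A:12.68, B:58.82, C:49.04 → nearest is A
1 of the 3 points has A as nearest.

1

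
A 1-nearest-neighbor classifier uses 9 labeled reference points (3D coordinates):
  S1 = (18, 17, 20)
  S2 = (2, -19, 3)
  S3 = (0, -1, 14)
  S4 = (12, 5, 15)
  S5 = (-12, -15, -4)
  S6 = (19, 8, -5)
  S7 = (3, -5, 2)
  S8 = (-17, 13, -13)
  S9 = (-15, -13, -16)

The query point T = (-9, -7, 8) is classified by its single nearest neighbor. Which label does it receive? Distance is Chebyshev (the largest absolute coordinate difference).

S3

d(T,S1) = max(27, 24, 12) = 27
d(T,S2) = max(11, 12, 5) = 12
d(T,S3) = max(9, 6, 6) = 9
d(T,S4) = max(21, 12, 7) = 21
d(T,S5) = max(3, 8, 12) = 12
d(T,S6) = max(28, 15, 13) = 28
d(T,S7) = max(12, 2, 6) = 12
d(T,S8) = max(8, 20, 21) = 21
d(T,S9) = max(6, 6, 24) = 24
S3 is nearest.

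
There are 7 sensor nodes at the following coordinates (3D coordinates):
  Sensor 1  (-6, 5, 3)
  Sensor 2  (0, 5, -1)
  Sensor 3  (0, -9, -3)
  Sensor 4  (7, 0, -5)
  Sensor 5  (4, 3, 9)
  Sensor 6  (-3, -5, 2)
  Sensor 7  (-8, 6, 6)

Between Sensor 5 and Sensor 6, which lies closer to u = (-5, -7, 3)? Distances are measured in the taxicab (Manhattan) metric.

Sensor 6

d(u, Sensor 5) = |-5−4| + |-7−3| + |3−9| = 9 + 10 + 6 = 25
d(u, Sensor 6) = |-5−(-3)| + |-7−(-5)| + |3−2| = 2 + 2 + 1 = 5
25 > 5, so Sensor 6 is closer.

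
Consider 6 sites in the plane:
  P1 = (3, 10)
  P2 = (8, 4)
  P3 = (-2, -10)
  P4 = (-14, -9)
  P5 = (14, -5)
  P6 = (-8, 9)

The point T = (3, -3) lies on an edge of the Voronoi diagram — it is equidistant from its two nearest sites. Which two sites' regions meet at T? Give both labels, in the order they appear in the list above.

P2 and P3

Squared distances from T to each site:
|TP1|² = (3−3)² + (-3−10)² = 0 + 169 = 169
|TP2|² = (3−8)² + (-3−4)² = 25 + 49 = 74
|TP3|² = (3−(-2))² + (-3−(-10))² = 25 + 49 = 74
|TP4|² = (3−(-14))² + (-3−(-9))² = 289 + 36 = 325
|TP5|² = (3−14)² + (-3−(-5))² = 121 + 4 = 125
|TP6|² = (3−(-8))² + (-3−9)² = 121 + 144 = 265
T is equidistant from P2 and P3 (both at squared distance 74), and every other site is strictly farther — so T lies on the P2–P3 Voronoi edge.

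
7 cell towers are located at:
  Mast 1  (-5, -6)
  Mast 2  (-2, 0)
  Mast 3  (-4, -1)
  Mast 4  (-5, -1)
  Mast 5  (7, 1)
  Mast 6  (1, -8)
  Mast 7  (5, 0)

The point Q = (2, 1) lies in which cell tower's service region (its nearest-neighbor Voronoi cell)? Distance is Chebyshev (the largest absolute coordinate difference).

Mast 7

d(Q, Mast 1) = max(7, 7) = 7
d(Q, Mast 2) = max(4, 1) = 4
d(Q, Mast 3) = max(6, 2) = 6
d(Q, Mast 4) = max(7, 2) = 7
d(Q, Mast 5) = max(5, 0) = 5
d(Q, Mast 6) = max(1, 9) = 9
d(Q, Mast 7) = max(3, 1) = 3
The smallest is to Mast 7, so Q lies in the Voronoi region of Mast 7.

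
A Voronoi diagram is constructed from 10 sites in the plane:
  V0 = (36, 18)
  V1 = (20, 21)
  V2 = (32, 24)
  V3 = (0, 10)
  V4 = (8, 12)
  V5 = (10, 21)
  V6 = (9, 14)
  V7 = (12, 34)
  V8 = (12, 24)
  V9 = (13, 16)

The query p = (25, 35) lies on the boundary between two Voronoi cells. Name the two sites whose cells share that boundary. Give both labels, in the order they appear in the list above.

Squared distances from p to each site:
|pV0|² = 121 + 289 = 410
|pV1|² = 25 + 196 = 221
|pV2|² = 49 + 121 = 170
|pV3|² = 625 + 625 = 1250
|pV4|² = 289 + 529 = 818
|pV5|² = 225 + 196 = 421
|pV6|² = 256 + 441 = 697
|pV7|² = 169 + 1 = 170
|pV8|² = 169 + 121 = 290
|pV9|² = 144 + 361 = 505
p is equidistant from V2 and V7 (both at squared distance 170), and every other site is strictly farther — so p lies on the V2–V7 Voronoi edge.

V2 and V7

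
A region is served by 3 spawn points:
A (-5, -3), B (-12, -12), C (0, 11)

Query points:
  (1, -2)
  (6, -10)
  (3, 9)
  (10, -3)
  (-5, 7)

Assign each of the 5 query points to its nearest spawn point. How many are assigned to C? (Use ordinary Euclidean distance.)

(1, -2) — d² to each: A:37, B:269, C:170 → nearest is A
(6, -10) — d² to each: A:170, B:328, C:477 → nearest is A
(3, 9) — d² to each: A:208, B:666, C:13 → nearest is C
(10, -3) — d² to each: A:225, B:565, C:296 → nearest is A
(-5, 7) — d² to each: A:100, B:410, C:41 → nearest is C
2 of the 5 points have C as nearest.

2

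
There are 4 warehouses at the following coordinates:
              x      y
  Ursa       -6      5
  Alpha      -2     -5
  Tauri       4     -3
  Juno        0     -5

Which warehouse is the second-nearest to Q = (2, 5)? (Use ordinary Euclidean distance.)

Squared Euclidean distances:
d²(Q, Ursa) = (2−(-6))² + (5−5)² = 64 + 0 = 64
d²(Q, Alpha) = (2−(-2))² + (5−(-5))² = 16 + 100 = 116
d²(Q, Tauri) = (2−4)² + (5−(-3))² = 4 + 64 = 68
d²(Q, Juno) = (2−0)² + (5−(-5))² = 4 + 100 = 104
Sorted ascending: Ursa, Tauri, Juno, … — the second-nearest is Tauri.

Tauri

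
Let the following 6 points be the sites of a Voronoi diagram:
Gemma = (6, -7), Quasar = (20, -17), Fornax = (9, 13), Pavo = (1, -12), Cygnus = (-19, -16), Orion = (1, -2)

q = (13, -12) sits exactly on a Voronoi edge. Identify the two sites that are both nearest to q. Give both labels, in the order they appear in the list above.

Gemma and Quasar

Squared distances from q to each site:
d²(q, Gemma) = 49 + 25 = 74
d²(q, Quasar) = 49 + 25 = 74
d²(q, Fornax) = 16 + 625 = 641
d²(q, Pavo) = 144 + 0 = 144
d²(q, Cygnus) = 1024 + 16 = 1040
d²(q, Orion) = 144 + 100 = 244
q is equidistant from Gemma and Quasar (both at squared distance 74), and every other site is strictly farther — so q lies on the Gemma–Quasar Voronoi edge.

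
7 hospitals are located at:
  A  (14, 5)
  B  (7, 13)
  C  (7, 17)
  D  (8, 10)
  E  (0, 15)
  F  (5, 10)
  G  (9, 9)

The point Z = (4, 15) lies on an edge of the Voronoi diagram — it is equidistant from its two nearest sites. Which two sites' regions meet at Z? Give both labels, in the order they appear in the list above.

B and C

Squared distances from Z to each site:
|ZA|² = (4−14)² + (15−5)² = 100 + 100 = 200
|ZB|² = (4−7)² + (15−13)² = 9 + 4 = 13
|ZC|² = (4−7)² + (15−17)² = 9 + 4 = 13
|ZD|² = (4−8)² + (15−10)² = 16 + 25 = 41
|ZE|² = (4−0)² + (15−15)² = 16 + 0 = 16
|ZF|² = (4−5)² + (15−10)² = 1 + 25 = 26
|ZG|² = (4−9)² + (15−9)² = 25 + 36 = 61
Z is equidistant from B and C (both at squared distance 13), and every other site is strictly farther — so Z lies on the B–C Voronoi edge.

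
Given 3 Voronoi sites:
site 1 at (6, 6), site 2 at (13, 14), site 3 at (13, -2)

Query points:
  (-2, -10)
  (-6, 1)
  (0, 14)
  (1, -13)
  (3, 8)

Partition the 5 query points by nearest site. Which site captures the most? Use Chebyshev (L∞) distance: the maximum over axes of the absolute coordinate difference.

(-2, -10) — d to each: site 1:16, site 2:24, site 3:15 → nearest is site 3
(-6, 1) — d to each: site 1:12, site 2:19, site 3:19 → nearest is site 1
(0, 14) — d to each: site 1:8, site 2:13, site 3:16 → nearest is site 1
(1, -13) — d to each: site 1:19, site 2:27, site 3:12 → nearest is site 3
(3, 8) — d to each: site 1:3, site 2:10, site 3:10 → nearest is site 1
Tally — site 1:3, site 3:2. site 1 captures the most (3).

site 1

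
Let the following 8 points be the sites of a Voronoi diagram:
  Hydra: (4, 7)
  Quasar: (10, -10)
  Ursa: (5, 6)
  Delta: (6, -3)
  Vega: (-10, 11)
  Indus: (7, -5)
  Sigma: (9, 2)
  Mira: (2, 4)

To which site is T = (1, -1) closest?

Since √ is increasing, it suffices to compare squared distances:
d²(T, Hydra) = 9 + 64 = 73
d²(T, Quasar) = 81 + 81 = 162
d²(T, Ursa) = 16 + 49 = 65
d²(T, Delta) = 25 + 4 = 29
d²(T, Vega) = 121 + 144 = 265
d²(T, Indus) = 36 + 16 = 52
d²(T, Sigma) = 64 + 9 = 73
d²(T, Mira) = 1 + 25 = 26
Mira is nearest.

Mira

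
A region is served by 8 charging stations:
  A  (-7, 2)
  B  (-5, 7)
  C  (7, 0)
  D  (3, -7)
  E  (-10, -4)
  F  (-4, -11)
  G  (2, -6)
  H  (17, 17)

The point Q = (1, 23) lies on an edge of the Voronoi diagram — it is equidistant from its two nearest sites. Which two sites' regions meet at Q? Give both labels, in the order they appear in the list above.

Squared distances from Q to each site:
|QA|² = (1−(-7))² + (23−2)² = 64 + 441 = 505
|QB|² = (1−(-5))² + (23−7)² = 36 + 256 = 292
|QC|² = (1−7)² + (23−0)² = 36 + 529 = 565
|QD|² = (1−3)² + (23−(-7))² = 4 + 900 = 904
|QE|² = (1−(-10))² + (23−(-4))² = 121 + 729 = 850
|QF|² = (1−(-4))² + (23−(-11))² = 25 + 1156 = 1181
|QG|² = (1−2)² + (23−(-6))² = 1 + 841 = 842
|QH|² = (1−17)² + (23−17)² = 256 + 36 = 292
Q is equidistant from B and H (both at squared distance 292), and every other site is strictly farther — so Q lies on the B–H Voronoi edge.

B and H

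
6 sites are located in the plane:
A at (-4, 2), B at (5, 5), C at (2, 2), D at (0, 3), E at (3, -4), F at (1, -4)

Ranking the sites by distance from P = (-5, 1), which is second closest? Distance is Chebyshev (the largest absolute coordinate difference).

D

d(P,A) = max(1, 1) = 1
d(P,B) = max(10, 4) = 10
d(P,C) = max(7, 1) = 7
d(P,D) = max(5, 2) = 5
d(P,E) = max(8, 5) = 8
d(P,F) = max(6, 5) = 6
Sorted ascending: A, D, F, … — the second-nearest is D.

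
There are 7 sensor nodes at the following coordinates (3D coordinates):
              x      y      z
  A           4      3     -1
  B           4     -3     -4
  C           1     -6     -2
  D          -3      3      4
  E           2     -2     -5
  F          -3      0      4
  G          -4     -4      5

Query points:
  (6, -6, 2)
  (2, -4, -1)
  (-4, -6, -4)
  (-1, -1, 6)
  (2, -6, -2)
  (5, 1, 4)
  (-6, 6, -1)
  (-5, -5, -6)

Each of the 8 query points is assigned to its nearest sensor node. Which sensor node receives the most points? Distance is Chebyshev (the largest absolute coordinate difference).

C

(6, -6, 2) — d to each: A:9, B:6, C:5, D:9, E:7, F:9, G:10 → nearest is C
(2, -4, -1) — d to each: A:7, B:3, C:2, D:7, E:4, F:5, G:6 → nearest is C
(-4, -6, -4) — d to each: A:9, B:8, C:5, D:9, E:6, F:8, G:9 → nearest is C
(-1, -1, 6) — d to each: A:7, B:10, C:8, D:4, E:11, F:2, G:3 → nearest is F
(2, -6, -2) — d to each: A:9, B:3, C:1, D:9, E:4, F:6, G:7 → nearest is C
(5, 1, 4) — d to each: A:5, B:8, C:7, D:8, E:9, F:8, G:9 → nearest is A
(-6, 6, -1) — d to each: A:10, B:10, C:12, D:5, E:8, F:6, G:10 → nearest is D
(-5, -5, -6) — d to each: A:9, B:9, C:6, D:10, E:7, F:10, G:11 → nearest is C
Tally — A:1, C:5, D:1, F:1. C captures the most (5).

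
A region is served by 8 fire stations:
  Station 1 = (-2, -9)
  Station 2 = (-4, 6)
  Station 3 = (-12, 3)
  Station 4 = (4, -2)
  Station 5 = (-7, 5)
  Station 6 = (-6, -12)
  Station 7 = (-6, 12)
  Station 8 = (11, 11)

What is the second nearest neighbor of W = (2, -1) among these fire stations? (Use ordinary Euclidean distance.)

Station 1

Since √ is increasing, it suffices to compare squared distances:
d²(W, Station 1) = (2−(-2))² + (-1−(-9))² = 16 + 64 = 80
d²(W, Station 2) = (2−(-4))² + (-1−6)² = 36 + 49 = 85
d²(W, Station 3) = (2−(-12))² + (-1−3)² = 196 + 16 = 212
d²(W, Station 4) = (2−4)² + (-1−(-2))² = 4 + 1 = 5
d²(W, Station 5) = (2−(-7))² + (-1−5)² = 81 + 36 = 117
d²(W, Station 6) = (2−(-6))² + (-1−(-12))² = 64 + 121 = 185
d²(W, Station 7) = (2−(-6))² + (-1−12)² = 64 + 169 = 233
d²(W, Station 8) = (2−11)² + (-1−11)² = 81 + 144 = 225
Sorted ascending: Station 4, Station 1, Station 2, … — the second-nearest is Station 1.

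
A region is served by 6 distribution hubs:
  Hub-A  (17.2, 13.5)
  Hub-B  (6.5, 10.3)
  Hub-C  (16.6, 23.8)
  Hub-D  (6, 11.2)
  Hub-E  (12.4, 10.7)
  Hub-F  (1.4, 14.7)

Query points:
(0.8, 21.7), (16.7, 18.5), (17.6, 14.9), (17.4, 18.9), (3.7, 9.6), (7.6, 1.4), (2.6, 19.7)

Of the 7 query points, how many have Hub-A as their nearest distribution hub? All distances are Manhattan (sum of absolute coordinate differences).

(0.8, 21.7) — d to each: Hub-A:24.6, Hub-B:17.1, Hub-C:17.9, Hub-D:15.7, Hub-E:22.6, Hub-F:7.6 → nearest is Hub-F
(16.7, 18.5) — d to each: Hub-A:5.5, Hub-B:18.4, Hub-C:5.4, Hub-D:18, Hub-E:12.1, Hub-F:19.1 → nearest is Hub-C
(17.6, 14.9) — d to each: Hub-A:1.8, Hub-B:15.7, Hub-C:9.9, Hub-D:15.3, Hub-E:9.4, Hub-F:16.4 → nearest is Hub-A
(17.4, 18.9) — d to each: Hub-A:5.6, Hub-B:19.5, Hub-C:5.7, Hub-D:19.1, Hub-E:13.2, Hub-F:20.2 → nearest is Hub-A
(3.7, 9.6) — d to each: Hub-A:17.4, Hub-B:3.5, Hub-C:27.1, Hub-D:3.9, Hub-E:9.8, Hub-F:7.4 → nearest is Hub-B
(7.6, 1.4) — d to each: Hub-A:21.7, Hub-B:10, Hub-C:31.4, Hub-D:11.4, Hub-E:14.1, Hub-F:19.5 → nearest is Hub-B
(2.6, 19.7) — d to each: Hub-A:20.8, Hub-B:13.3, Hub-C:18.1, Hub-D:11.9, Hub-E:18.8, Hub-F:6.2 → nearest is Hub-F
2 of the 7 points have Hub-A as nearest.

2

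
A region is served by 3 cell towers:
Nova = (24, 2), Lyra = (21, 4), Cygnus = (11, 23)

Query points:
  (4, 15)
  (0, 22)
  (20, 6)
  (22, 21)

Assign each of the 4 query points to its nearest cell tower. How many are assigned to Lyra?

1

(4, 15) — d² to each: Nova:569, Lyra:410, Cygnus:113 → nearest is Cygnus
(0, 22) — d² to each: Nova:976, Lyra:765, Cygnus:122 → nearest is Cygnus
(20, 6) — d² to each: Nova:32, Lyra:5, Cygnus:370 → nearest is Lyra
(22, 21) — d² to each: Nova:365, Lyra:290, Cygnus:125 → nearest is Cygnus
1 of the 4 points has Lyra as nearest.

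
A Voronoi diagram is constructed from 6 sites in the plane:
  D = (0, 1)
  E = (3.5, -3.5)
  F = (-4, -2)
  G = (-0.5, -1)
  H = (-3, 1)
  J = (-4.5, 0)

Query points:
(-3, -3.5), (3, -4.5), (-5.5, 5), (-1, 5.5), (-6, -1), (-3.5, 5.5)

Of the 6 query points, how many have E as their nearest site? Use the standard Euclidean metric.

1

(-3, -3.5) — d² to each: D:29.25, E:42.25, F:3.25, G:12.5, H:20.25, J:14.5 → nearest is F
(3, -4.5) — d² to each: D:39.25, E:1.25, F:55.25, G:24.5, H:66.25, J:76.5 → nearest is E
(-5.5, 5) — d² to each: D:46.25, E:153.25, F:51.25, G:61, H:22.25, J:26 → nearest is H
(-1, 5.5) — d² to each: D:21.25, E:101.25, F:65.25, G:42.5, H:24.25, J:42.5 → nearest is D
(-6, -1) — d² to each: D:40, E:96.5, F:5, G:30.25, H:13, J:3.25 → nearest is J
(-3.5, 5.5) — d² to each: D:32.5, E:130, F:56.5, G:51.25, H:20.5, J:31.25 → nearest is H
1 of the 6 points has E as nearest.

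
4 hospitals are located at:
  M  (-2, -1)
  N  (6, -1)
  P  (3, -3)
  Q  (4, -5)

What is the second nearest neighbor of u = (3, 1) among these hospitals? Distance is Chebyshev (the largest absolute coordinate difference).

P

d(u,M) = max(5, 2) = 5
d(u,N) = max(3, 2) = 3
d(u,P) = max(0, 4) = 4
d(u,Q) = max(1, 6) = 6
Sorted ascending: N, P, M, … — the second-nearest is P.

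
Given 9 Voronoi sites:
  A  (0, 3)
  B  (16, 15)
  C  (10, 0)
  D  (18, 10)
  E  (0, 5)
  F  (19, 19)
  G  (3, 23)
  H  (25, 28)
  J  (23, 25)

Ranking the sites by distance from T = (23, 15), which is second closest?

B

Squared Euclidean distances:
|TA|² = (23−0)² + (15−3)² = 529 + 144 = 673
|TB|² = (23−16)² + (15−15)² = 49 + 0 = 49
|TC|² = (23−10)² + (15−0)² = 169 + 225 = 394
|TD|² = (23−18)² + (15−10)² = 25 + 25 = 50
|TE|² = (23−0)² + (15−5)² = 529 + 100 = 629
|TF|² = (23−19)² + (15−19)² = 16 + 16 = 32
|TG|² = (23−3)² + (15−23)² = 400 + 64 = 464
|TH|² = (23−25)² + (15−28)² = 4 + 169 = 173
|TJ|² = (23−23)² + (15−25)² = 0 + 100 = 100
Sorted ascending: F, B, D, … — the second-nearest is B.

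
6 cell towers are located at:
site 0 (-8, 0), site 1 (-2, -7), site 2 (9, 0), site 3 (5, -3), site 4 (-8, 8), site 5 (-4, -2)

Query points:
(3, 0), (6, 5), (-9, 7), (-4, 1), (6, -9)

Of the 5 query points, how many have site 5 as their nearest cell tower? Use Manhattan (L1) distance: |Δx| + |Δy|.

1

(3, 0) — d to each: site 0:11, site 1:12, site 2:6, site 3:5, site 4:19, site 5:9 → nearest is site 3
(6, 5) — d to each: site 0:19, site 1:20, site 2:8, site 3:9, site 4:17, site 5:17 → nearest is site 2
(-9, 7) — d to each: site 0:8, site 1:21, site 2:25, site 3:24, site 4:2, site 5:14 → nearest is site 4
(-4, 1) — d to each: site 0:5, site 1:10, site 2:14, site 3:13, site 4:11, site 5:3 → nearest is site 5
(6, -9) — d to each: site 0:23, site 1:10, site 2:12, site 3:7, site 4:31, site 5:17 → nearest is site 3
1 of the 5 points has site 5 as nearest.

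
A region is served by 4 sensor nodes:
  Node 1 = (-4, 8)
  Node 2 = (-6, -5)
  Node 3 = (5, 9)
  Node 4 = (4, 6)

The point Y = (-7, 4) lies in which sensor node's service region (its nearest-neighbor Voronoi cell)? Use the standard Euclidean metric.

Node 1

Since √ is increasing, it suffices to compare squared distances:
d²(Y, Node 1) = (-7−(-4))² + (4−8)² = 9 + 16 = 25
d²(Y, Node 2) = (-7−(-6))² + (4−(-5))² = 1 + 81 = 82
d²(Y, Node 3) = (-7−5)² + (4−9)² = 144 + 25 = 169
d²(Y, Node 4) = (-7−4)² + (4−6)² = 121 + 4 = 125
Node 1 is nearest.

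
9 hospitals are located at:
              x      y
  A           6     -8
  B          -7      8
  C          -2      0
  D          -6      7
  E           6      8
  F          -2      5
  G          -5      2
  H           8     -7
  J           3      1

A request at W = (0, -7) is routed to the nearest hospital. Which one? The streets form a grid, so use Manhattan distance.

d(W,A) = |0−6| + |-7−(-8)| = 6 + 1 = 7
d(W,B) = |0−(-7)| + |-7−8| = 7 + 15 = 22
d(W,C) = |0−(-2)| + |-7−0| = 2 + 7 = 9
d(W,D) = |0−(-6)| + |-7−7| = 6 + 14 = 20
d(W,E) = |0−6| + |-7−8| = 6 + 15 = 21
d(W,F) = |0−(-2)| + |-7−5| = 2 + 12 = 14
d(W,G) = |0−(-5)| + |-7−2| = 5 + 9 = 14
d(W,H) = |0−8| + |-7−(-7)| = 8 + 0 = 8
d(W,J) = |0−3| + |-7−1| = 3 + 8 = 11
The smallest is to A, so W lies in the Voronoi region of A.

A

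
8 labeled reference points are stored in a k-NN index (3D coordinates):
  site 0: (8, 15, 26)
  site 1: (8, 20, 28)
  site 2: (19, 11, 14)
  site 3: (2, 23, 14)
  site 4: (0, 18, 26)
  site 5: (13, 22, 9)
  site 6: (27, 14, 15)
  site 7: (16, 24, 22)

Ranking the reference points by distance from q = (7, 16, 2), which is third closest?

Compare squared distances (the ordering matches that of the actual distances):
d²(q, site 0) = (7−8)² + (16−15)² + (2−26)² = 1 + 1 + 576 = 578
d²(q, site 1) = (7−8)² + (16−20)² + (2−28)² = 1 + 16 + 676 = 693
d²(q, site 2) = (7−19)² + (16−11)² + (2−14)² = 144 + 25 + 144 = 313
d²(q, site 3) = (7−2)² + (16−23)² + (2−14)² = 25 + 49 + 144 = 218
d²(q, site 4) = (7−0)² + (16−18)² + (2−26)² = 49 + 4 + 576 = 629
d²(q, site 5) = (7−13)² + (16−22)² + (2−9)² = 36 + 36 + 49 = 121
d²(q, site 6) = (7−27)² + (16−14)² + (2−15)² = 400 + 4 + 169 = 573
d²(q, site 7) = (7−16)² + (16−24)² + (2−22)² = 81 + 64 + 400 = 545
Sorted ascending: site 5, site 3, site 2, site 7, … — the third-nearest is site 2.

site 2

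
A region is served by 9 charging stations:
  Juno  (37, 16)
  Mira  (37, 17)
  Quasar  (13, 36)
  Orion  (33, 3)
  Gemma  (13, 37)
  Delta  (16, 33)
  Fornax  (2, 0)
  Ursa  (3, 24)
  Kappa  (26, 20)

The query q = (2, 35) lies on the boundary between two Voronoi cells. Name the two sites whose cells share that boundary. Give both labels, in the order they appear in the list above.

Quasar and Ursa

Squared distances from q to each site:
d²(q, Juno) = 1225 + 361 = 1586
d²(q, Mira) = 1225 + 324 = 1549
d²(q, Quasar) = 121 + 1 = 122
d²(q, Orion) = 961 + 1024 = 1985
d²(q, Gemma) = 121 + 4 = 125
d²(q, Delta) = 196 + 4 = 200
d²(q, Fornax) = 0 + 1225 = 1225
d²(q, Ursa) = 1 + 121 = 122
d²(q, Kappa) = 576 + 225 = 801
q is equidistant from Quasar and Ursa (both at squared distance 122), and every other site is strictly farther — so q lies on the Quasar–Ursa Voronoi edge.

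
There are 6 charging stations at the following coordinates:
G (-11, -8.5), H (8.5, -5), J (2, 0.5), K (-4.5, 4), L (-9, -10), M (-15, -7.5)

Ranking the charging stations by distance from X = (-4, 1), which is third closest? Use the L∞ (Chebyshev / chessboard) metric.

d(X,G) = max(7, 9.5) = 9.5
d(X,H) = max(12.5, 6) = 12.5
d(X,J) = max(6, 0.5) = 6
d(X,K) = max(0.5, 3) = 3
d(X,L) = max(5, 11) = 11
d(X,M) = max(11, 8.5) = 11
Sorted ascending: K, J, G, L, … — the third-nearest is G.

G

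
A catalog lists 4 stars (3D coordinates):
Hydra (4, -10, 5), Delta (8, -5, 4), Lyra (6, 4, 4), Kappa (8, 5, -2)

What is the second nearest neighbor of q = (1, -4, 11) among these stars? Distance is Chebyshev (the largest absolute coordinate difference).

d(q, Hydra) = max(3, 6, 6) = 6
d(q, Delta) = max(7, 1, 7) = 7
d(q, Lyra) = max(5, 8, 7) = 8
d(q, Kappa) = max(7, 9, 13) = 13
Sorted ascending: Hydra, Delta, Lyra, … — the second-nearest is Delta.

Delta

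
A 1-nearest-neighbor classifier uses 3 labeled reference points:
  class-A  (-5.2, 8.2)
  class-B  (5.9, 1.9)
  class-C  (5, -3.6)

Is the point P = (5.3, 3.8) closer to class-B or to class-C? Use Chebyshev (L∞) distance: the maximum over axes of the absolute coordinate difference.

d(P, class-B) = max(0.6, 1.9) = 1.9
d(P, class-C) = max(0.3, 7.4) = 7.4
1.9 < 7.4, so class-B is closer.

class-B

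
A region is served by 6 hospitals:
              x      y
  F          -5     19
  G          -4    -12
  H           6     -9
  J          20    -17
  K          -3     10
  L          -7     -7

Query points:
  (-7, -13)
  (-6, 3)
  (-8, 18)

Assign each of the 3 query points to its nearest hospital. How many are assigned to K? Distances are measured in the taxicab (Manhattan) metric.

1

(-7, -13) — d to each: F:34, G:4, H:17, J:31, K:27, L:6 → nearest is G
(-6, 3) — d to each: F:17, G:17, H:24, J:46, K:10, L:11 → nearest is K
(-8, 18) — d to each: F:4, G:34, H:41, J:63, K:13, L:26 → nearest is F
1 of the 3 points has K as nearest.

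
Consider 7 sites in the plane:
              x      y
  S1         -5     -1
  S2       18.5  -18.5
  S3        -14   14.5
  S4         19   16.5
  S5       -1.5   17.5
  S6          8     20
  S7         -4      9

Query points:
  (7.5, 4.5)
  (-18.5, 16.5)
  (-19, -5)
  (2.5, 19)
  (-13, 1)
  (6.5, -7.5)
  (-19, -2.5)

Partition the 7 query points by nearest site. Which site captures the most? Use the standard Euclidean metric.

(7.5, 4.5) — d² to each: S1:186.5, S2:650, S3:562.25, S4:276.25, S5:250, S6:240.5, S7:152.5 → nearest is S7
(-18.5, 16.5) — d² to each: S1:488.5, S2:2594, S3:24.25, S4:1406.25, S5:290, S6:714.5, S7:266.5 → nearest is S3
(-19, -5) — d² to each: S1:212, S2:1588.5, S3:405.25, S4:1906.25, S5:812.5, S6:1354, S7:421 → nearest is S1
(2.5, 19) — d² to each: S1:456.25, S2:1662.25, S3:292.5, S4:278.5, S5:18.25, S6:31.25, S7:142.25 → nearest is S5
(-13, 1) — d² to each: S1:68, S2:1372.5, S3:183.25, S4:1264.25, S5:404.5, S6:802, S7:145 → nearest is S1
(6.5, -7.5) — d² to each: S1:174.5, S2:265, S3:904.25, S4:732.25, S5:689, S6:758.5, S7:382.5 → nearest is S1
(-19, -2.5) — d² to each: S1:198.25, S2:1662.25, S3:314, S4:1805, S5:706.25, S6:1235.25, S7:357.25 → nearest is S1
Tally — S1:4, S3:1, S5:1, S7:1. S1 captures the most (4).

S1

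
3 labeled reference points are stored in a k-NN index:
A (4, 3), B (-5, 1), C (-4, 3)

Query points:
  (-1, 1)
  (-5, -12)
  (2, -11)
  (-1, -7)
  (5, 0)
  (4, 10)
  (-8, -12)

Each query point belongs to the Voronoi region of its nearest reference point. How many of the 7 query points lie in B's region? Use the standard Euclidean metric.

4

(-1, 1) — d² to each: A:29, B:16, C:13 → nearest is C
(-5, -12) — d² to each: A:306, B:169, C:226 → nearest is B
(2, -11) — d² to each: A:200, B:193, C:232 → nearest is B
(-1, -7) — d² to each: A:125, B:80, C:109 → nearest is B
(5, 0) — d² to each: A:10, B:101, C:90 → nearest is A
(4, 10) — d² to each: A:49, B:162, C:113 → nearest is A
(-8, -12) — d² to each: A:369, B:178, C:241 → nearest is B
4 of the 7 points have B as nearest.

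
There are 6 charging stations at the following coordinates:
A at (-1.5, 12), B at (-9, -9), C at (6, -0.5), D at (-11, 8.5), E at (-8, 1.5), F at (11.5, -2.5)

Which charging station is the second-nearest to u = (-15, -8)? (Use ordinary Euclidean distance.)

Since √ is increasing, it suffices to compare squared distances:
|uA|² = (-15−(-1.5))² + (-8−12)² = 182.25 + 400 = 582.25
|uB|² = (-15−(-9))² + (-8−(-9))² = 36 + 1 = 37
|uC|² = (-15−6)² + (-8−(-0.5))² = 441 + 56.25 = 497.25
|uD|² = (-15−(-11))² + (-8−8.5)² = 16 + 272.25 = 288.25
|uE|² = (-15−(-8))² + (-8−1.5)² = 49 + 90.25 = 139.25
|uF|² = (-15−11.5)² + (-8−(-2.5))² = 702.25 + 30.25 = 732.5
Sorted ascending: B, E, D, … — the second-nearest is E.

E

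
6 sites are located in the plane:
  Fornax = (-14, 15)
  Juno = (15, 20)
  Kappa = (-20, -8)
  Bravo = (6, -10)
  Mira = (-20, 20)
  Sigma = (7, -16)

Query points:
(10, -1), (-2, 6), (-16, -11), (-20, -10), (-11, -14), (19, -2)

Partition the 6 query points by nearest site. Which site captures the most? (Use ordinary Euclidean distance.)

(10, -1) — d² to each: Fornax:832, Juno:466, Kappa:949, Bravo:97, Mira:1341, Sigma:234 → nearest is Bravo
(-2, 6) — d² to each: Fornax:225, Juno:485, Kappa:520, Bravo:320, Mira:520, Sigma:565 → nearest is Fornax
(-16, -11) — d² to each: Fornax:680, Juno:1922, Kappa:25, Bravo:485, Mira:977, Sigma:554 → nearest is Kappa
(-20, -10) — d² to each: Fornax:661, Juno:2125, Kappa:4, Bravo:676, Mira:900, Sigma:765 → nearest is Kappa
(-11, -14) — d² to each: Fornax:850, Juno:1832, Kappa:117, Bravo:305, Mira:1237, Sigma:328 → nearest is Kappa
(19, -2) — d² to each: Fornax:1378, Juno:500, Kappa:1557, Bravo:233, Mira:2005, Sigma:340 → nearest is Bravo
Tally — Fornax:1, Kappa:3, Bravo:2. Kappa captures the most (3).

Kappa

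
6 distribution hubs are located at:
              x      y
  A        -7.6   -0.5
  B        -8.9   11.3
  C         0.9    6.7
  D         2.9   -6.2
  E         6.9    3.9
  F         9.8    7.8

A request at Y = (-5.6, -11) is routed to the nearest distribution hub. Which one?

Squared Euclidean distances:
|YA|² = (-5.6−(-7.6))² + (-11−(-0.5))² = 4 + 110.25 = 114.25
|YB|² = (-5.6−(-8.9))² + (-11−11.3)² = 10.89 + 497.29 = 508.18
|YC|² = (-5.6−0.9)² + (-11−6.7)² = 42.25 + 313.29 = 355.54
|YD|² = (-5.6−2.9)² + (-11−(-6.2))² = 72.25 + 23.04 = 95.29
|YE|² = (-5.6−6.9)² + (-11−3.9)² = 156.25 + 222.01 = 378.26
|YF|² = (-5.6−9.8)² + (-11−7.8)² = 237.16 + 353.44 = 590.6
The smallest is to D, so Y lies in the Voronoi region of D.

D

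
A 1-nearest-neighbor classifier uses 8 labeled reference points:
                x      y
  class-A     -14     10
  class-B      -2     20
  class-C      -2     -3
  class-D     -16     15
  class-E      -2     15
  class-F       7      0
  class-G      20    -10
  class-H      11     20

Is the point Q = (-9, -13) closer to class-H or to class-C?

Compare squared distances:
d²(Q, class-H) = (-9−11)² + (-13−20)² = 400 + 1089 = 1489
d²(Q, class-C) = (-9−(-2))² + (-13−(-3))² = 49 + 100 = 149
1489 > 149, so class-C is closer.

class-C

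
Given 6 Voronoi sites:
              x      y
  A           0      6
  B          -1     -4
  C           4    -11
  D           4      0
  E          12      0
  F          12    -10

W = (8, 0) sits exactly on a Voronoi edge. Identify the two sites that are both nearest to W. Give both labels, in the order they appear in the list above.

Squared distances from W to each site:
|WA|² = (8−0)² + (0−6)² = 64 + 36 = 100
|WB|² = (8−(-1))² + (0−(-4))² = 81 + 16 = 97
|WC|² = (8−4)² + (0−(-11))² = 16 + 121 = 137
|WD|² = (8−4)² + (0−0)² = 16 + 0 = 16
|WE|² = (8−12)² + (0−0)² = 16 + 0 = 16
|WF|² = (8−12)² + (0−(-10))² = 16 + 100 = 116
W is equidistant from D and E (both at squared distance 16), and every other site is strictly farther — so W lies on the D–E Voronoi edge.

D and E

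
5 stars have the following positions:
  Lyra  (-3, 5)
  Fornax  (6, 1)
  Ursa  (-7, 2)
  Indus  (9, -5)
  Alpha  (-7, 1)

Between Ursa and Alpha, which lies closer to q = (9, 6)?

Compare squared distances:
d²(q, Ursa) = (9−(-7))² + (6−2)² = 256 + 16 = 272
d²(q, Alpha) = (9−(-7))² + (6−1)² = 256 + 25 = 281
272 < 281, so Ursa is closer.

Ursa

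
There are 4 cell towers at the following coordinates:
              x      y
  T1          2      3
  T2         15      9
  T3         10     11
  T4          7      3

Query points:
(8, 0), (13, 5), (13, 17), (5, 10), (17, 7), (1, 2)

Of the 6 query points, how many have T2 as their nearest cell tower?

2

(8, 0) — d² to each: T1:45, T2:130, T3:125, T4:10 → nearest is T4
(13, 5) — d² to each: T1:125, T2:20, T3:45, T4:40 → nearest is T2
(13, 17) — d² to each: T1:317, T2:68, T3:45, T4:232 → nearest is T3
(5, 10) — d² to each: T1:58, T2:101, T3:26, T4:53 → nearest is T3
(17, 7) — d² to each: T1:241, T2:8, T3:65, T4:116 → nearest is T2
(1, 2) — d² to each: T1:2, T2:245, T3:162, T4:37 → nearest is T1
2 of the 6 points have T2 as nearest.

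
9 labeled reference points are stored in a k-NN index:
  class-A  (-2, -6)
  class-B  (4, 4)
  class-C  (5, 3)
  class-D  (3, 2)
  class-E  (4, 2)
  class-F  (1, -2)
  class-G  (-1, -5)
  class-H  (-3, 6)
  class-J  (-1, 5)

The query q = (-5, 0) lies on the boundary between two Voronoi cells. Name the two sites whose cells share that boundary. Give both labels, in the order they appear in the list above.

Squared distances from q to each site:
d²(q, class-A) = (-5−(-2))² + (0−(-6))² = 9 + 36 = 45
d²(q, class-B) = (-5−4)² + (0−4)² = 81 + 16 = 97
d²(q, class-C) = (-5−5)² + (0−3)² = 100 + 9 = 109
d²(q, class-D) = (-5−3)² + (0−2)² = 64 + 4 = 68
d²(q, class-E) = (-5−4)² + (0−2)² = 81 + 4 = 85
d²(q, class-F) = (-5−1)² + (0−(-2))² = 36 + 4 = 40
d²(q, class-G) = (-5−(-1))² + (0−(-5))² = 16 + 25 = 41
d²(q, class-H) = (-5−(-3))² + (0−6)² = 4 + 36 = 40
d²(q, class-J) = (-5−(-1))² + (0−5)² = 16 + 25 = 41
q is equidistant from class-F and class-H (both at squared distance 40), and every other site is strictly farther — so q lies on the class-F–class-H Voronoi edge.

class-F and class-H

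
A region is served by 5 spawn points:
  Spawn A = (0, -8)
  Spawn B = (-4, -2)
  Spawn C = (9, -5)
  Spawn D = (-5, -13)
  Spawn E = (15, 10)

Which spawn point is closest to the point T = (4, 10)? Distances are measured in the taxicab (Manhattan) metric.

d(T, Spawn A) = |4−0| + |10−(-8)| = 4 + 18 = 22
d(T, Spawn B) = |4−(-4)| + |10−(-2)| = 8 + 12 = 20
d(T, Spawn C) = |4−9| + |10−(-5)| = 5 + 15 = 20
d(T, Spawn D) = |4−(-5)| + |10−(-13)| = 9 + 23 = 32
d(T, Spawn E) = |4−15| + |10−10| = 11 + 0 = 11
Minimum is at Spawn E.

Spawn E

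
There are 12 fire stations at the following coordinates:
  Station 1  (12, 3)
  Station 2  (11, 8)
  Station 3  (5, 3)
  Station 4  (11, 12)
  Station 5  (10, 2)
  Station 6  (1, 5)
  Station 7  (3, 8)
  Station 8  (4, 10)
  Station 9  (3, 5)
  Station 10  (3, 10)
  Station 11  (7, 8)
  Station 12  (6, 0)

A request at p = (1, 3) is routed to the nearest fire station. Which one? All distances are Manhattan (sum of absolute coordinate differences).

Station 6

d(p, Station 1) = 11 + 0 = 11
d(p, Station 2) = 10 + 5 = 15
d(p, Station 3) = 4 + 0 = 4
d(p, Station 4) = 10 + 9 = 19
d(p, Station 5) = 9 + 1 = 10
d(p, Station 6) = 0 + 2 = 2
d(p, Station 7) = 2 + 5 = 7
d(p, Station 8) = 3 + 7 = 10
d(p, Station 9) = 2 + 2 = 4
d(p, Station 10) = 2 + 7 = 9
d(p, Station 11) = 6 + 5 = 11
d(p, Station 12) = 5 + 3 = 8
Minimum is at Station 6.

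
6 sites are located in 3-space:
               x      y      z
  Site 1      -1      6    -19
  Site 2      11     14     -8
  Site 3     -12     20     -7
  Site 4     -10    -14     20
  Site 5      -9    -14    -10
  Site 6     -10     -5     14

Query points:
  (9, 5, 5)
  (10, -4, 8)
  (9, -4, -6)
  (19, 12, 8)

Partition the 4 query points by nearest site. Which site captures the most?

Site 2

(9, 5, 5) — d² to each: Site 1:677, Site 2:254, Site 3:810, Site 4:947, Site 5:910, Site 6:542 → nearest is Site 2
(10, -4, 8) — d² to each: Site 1:950, Site 2:581, Site 3:1285, Site 4:644, Site 5:785, Site 6:437 → nearest is Site 6
(9, -4, -6) — d² to each: Site 1:369, Site 2:332, Site 3:1018, Site 4:1137, Site 5:440, Site 6:762 → nearest is Site 2
(19, 12, 8) — d² to each: Site 1:1165, Site 2:324, Site 3:1250, Site 4:1661, Site 5:1784, Site 6:1166 → nearest is Site 2
Tally — Site 2:3, Site 6:1. Site 2 captures the most (3).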